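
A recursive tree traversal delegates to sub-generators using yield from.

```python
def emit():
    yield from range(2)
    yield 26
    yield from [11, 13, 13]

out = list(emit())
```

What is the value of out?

Step 1: Trace yields in order:
  yield 0
  yield 1
  yield 26
  yield 11
  yield 13
  yield 13
Therefore out = [0, 1, 26, 11, 13, 13].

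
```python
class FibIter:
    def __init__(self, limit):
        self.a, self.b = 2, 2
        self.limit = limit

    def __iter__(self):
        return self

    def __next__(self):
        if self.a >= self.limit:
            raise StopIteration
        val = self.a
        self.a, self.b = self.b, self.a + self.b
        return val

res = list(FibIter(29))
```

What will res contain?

Step 1: Fibonacci-like sequence (a=2, b=2) until >= 29:
  Yield 2, then a,b = 2,4
  Yield 2, then a,b = 4,6
  Yield 4, then a,b = 6,10
  Yield 6, then a,b = 10,16
  Yield 10, then a,b = 16,26
  Yield 16, then a,b = 26,42
  Yield 26, then a,b = 42,68
Step 2: 42 >= 29, stop.
Therefore res = [2, 2, 4, 6, 10, 16, 26].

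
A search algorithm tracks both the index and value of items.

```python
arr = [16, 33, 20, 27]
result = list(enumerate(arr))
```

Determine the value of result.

Step 1: enumerate pairs each element with its index:
  (0, 16)
  (1, 33)
  (2, 20)
  (3, 27)
Therefore result = [(0, 16), (1, 33), (2, 20), (3, 27)].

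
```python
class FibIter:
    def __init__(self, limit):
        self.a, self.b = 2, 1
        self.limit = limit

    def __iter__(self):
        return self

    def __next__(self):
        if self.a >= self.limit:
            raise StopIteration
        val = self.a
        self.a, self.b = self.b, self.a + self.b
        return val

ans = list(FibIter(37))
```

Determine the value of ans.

Step 1: Fibonacci-like sequence (a=2, b=1) until >= 37:
  Yield 2, then a,b = 1,3
  Yield 1, then a,b = 3,4
  Yield 3, then a,b = 4,7
  Yield 4, then a,b = 7,11
  Yield 7, then a,b = 11,18
  Yield 11, then a,b = 18,29
  Yield 18, then a,b = 29,47
  Yield 29, then a,b = 47,76
Step 2: 47 >= 37, stop.
Therefore ans = [2, 1, 3, 4, 7, 11, 18, 29].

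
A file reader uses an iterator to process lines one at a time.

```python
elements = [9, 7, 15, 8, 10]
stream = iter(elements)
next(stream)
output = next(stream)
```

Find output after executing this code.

Step 1: Create iterator over [9, 7, 15, 8, 10].
Step 2: next() consumes 9.
Step 3: next() returns 7.
Therefore output = 7.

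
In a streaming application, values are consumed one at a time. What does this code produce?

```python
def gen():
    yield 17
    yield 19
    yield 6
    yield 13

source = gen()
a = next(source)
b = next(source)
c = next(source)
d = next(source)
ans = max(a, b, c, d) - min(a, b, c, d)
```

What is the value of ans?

Step 1: Create generator and consume all values:
  a = next(source) = 17
  b = next(source) = 19
  c = next(source) = 6
  d = next(source) = 13
Step 2: max = 19, min = 6, ans = 19 - 6 = 13.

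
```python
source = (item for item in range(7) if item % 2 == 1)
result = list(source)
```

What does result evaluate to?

Step 1: Filter range(7) keeping only odd values:
  item=0: even, excluded
  item=1: odd, included
  item=2: even, excluded
  item=3: odd, included
  item=4: even, excluded
  item=5: odd, included
  item=6: even, excluded
Therefore result = [1, 3, 5].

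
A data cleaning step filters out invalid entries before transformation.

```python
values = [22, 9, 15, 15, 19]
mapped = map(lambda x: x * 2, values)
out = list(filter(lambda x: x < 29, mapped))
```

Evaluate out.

Step 1: Map x * 2:
  22 -> 44
  9 -> 18
  15 -> 30
  15 -> 30
  19 -> 38
Step 2: Filter for < 29:
  44: removed
  18: kept
  30: removed
  30: removed
  38: removed
Therefore out = [18].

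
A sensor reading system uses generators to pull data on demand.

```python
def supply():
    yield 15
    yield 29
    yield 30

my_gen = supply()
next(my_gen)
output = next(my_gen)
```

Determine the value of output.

Step 1: supply() creates a generator.
Step 2: next(my_gen) yields 15 (consumed and discarded).
Step 3: next(my_gen) yields 29, assigned to output.
Therefore output = 29.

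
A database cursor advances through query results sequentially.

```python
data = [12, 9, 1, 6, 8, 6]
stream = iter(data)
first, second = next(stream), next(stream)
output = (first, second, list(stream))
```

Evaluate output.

Step 1: Create iterator over [12, 9, 1, 6, 8, 6].
Step 2: first = 12, second = 9.
Step 3: Remaining elements: [1, 6, 8, 6].
Therefore output = (12, 9, [1, 6, 8, 6]).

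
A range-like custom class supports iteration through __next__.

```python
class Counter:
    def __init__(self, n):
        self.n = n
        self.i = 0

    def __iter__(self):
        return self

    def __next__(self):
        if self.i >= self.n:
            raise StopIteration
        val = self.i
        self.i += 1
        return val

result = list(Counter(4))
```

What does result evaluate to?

Step 1: Counter(4) creates an iterator counting 0 to 3.
Step 2: list() consumes all values: [0, 1, 2, 3].
Therefore result = [0, 1, 2, 3].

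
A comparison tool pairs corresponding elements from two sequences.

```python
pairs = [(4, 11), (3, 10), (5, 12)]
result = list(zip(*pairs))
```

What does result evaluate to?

Step 1: zip(*pairs) transposes: unzips [(4, 11), (3, 10), (5, 12)] into separate sequences.
Step 2: First elements: (4, 3, 5), second elements: (11, 10, 12).
Therefore result = [(4, 3, 5), (11, 10, 12)].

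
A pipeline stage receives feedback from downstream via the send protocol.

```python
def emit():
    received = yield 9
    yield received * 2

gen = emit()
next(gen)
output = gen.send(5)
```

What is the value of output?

Step 1: next(gen) advances to first yield, producing 9.
Step 2: send(5) resumes, received = 5.
Step 3: yield received * 2 = 5 * 2 = 10.
Therefore output = 10.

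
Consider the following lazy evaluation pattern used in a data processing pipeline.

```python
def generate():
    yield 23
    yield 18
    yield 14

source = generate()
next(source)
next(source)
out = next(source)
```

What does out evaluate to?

Step 1: generate() creates a generator.
Step 2: next(source) yields 23 (consumed and discarded).
Step 3: next(source) yields 18 (consumed and discarded).
Step 4: next(source) yields 14, assigned to out.
Therefore out = 14.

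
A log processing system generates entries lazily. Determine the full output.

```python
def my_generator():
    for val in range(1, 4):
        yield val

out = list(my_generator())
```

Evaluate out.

Step 1: The generator yields each value from range(1, 4).
Step 2: list() consumes all yields: [1, 2, 3].
Therefore out = [1, 2, 3].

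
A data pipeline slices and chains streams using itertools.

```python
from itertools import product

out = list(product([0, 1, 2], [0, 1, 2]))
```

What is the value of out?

Step 1: product([0, 1, 2], [0, 1, 2]) gives all pairs:
  (0, 0)
  (0, 1)
  (0, 2)
  (1, 0)
  (1, 1)
  (1, 2)
  (2, 0)
  (2, 1)
  (2, 2)
Therefore out = [(0, 0), (0, 1), (0, 2), (1, 0), (1, 1), (1, 2), (2, 0), (2, 1), (2, 2)].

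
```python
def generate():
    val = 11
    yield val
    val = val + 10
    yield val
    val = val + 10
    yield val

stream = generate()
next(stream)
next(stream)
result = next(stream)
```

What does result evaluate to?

Step 1: Trace through generator execution:
  Yield 1: val starts at 11, yield 11
  Yield 2: val = 11 + 10 = 21, yield 21
  Yield 3: val = 21 + 10 = 31, yield 31
Step 2: First next() gets 11, second next() gets the second value, third next() yields 31.
Therefore result = 31.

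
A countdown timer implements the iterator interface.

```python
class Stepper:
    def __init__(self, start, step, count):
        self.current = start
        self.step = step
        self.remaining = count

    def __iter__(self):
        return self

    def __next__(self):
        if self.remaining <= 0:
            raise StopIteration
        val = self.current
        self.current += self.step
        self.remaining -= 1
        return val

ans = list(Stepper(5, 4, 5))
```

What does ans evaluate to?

Step 1: Stepper starts at 5, increments by 4, for 5 steps:
  Yield 5, then current += 4
  Yield 9, then current += 4
  Yield 13, then current += 4
  Yield 17, then current += 4
  Yield 21, then current += 4
Therefore ans = [5, 9, 13, 17, 21].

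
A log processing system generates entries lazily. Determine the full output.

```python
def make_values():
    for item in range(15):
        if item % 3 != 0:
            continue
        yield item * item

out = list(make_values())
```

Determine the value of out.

Step 1: Only yield item**2 when item is divisible by 3:
  item=0: 0 % 3 == 0, yield 0**2 = 0
  item=3: 3 % 3 == 0, yield 3**2 = 9
  item=6: 6 % 3 == 0, yield 6**2 = 36
  item=9: 9 % 3 == 0, yield 9**2 = 81
  item=12: 12 % 3 == 0, yield 12**2 = 144
Therefore out = [0, 9, 36, 81, 144].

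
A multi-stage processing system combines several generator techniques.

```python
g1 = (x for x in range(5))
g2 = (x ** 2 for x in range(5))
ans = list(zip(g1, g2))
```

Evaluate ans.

Step 1: g1 produces [0, 1, 2, 3, 4].
Step 2: g2 produces [0, 1, 4, 9, 16].
Step 3: zip pairs them: [(0, 0), (1, 1), (2, 4), (3, 9), (4, 16)].
Therefore ans = [(0, 0), (1, 1), (2, 4), (3, 9), (4, 16)].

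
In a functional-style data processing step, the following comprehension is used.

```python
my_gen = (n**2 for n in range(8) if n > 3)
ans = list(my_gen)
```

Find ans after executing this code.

Step 1: For range(8), keep n > 3, then square:
  n=0: 0 <= 3, excluded
  n=1: 1 <= 3, excluded
  n=2: 2 <= 3, excluded
  n=3: 3 <= 3, excluded
  n=4: 4 > 3, yield 4**2 = 16
  n=5: 5 > 3, yield 5**2 = 25
  n=6: 6 > 3, yield 6**2 = 36
  n=7: 7 > 3, yield 7**2 = 49
Therefore ans = [16, 25, 36, 49].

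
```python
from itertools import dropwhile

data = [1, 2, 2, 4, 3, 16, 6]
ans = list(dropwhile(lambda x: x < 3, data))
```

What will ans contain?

Step 1: dropwhile drops elements while < 3:
  1 < 3: dropped
  2 < 3: dropped
  2 < 3: dropped
  4: kept (dropping stopped)
Step 2: Remaining elements kept regardless of condition.
Therefore ans = [4, 3, 16, 6].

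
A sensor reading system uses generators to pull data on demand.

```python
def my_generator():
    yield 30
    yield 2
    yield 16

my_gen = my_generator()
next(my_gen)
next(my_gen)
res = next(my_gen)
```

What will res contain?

Step 1: my_generator() creates a generator.
Step 2: next(my_gen) yields 30 (consumed and discarded).
Step 3: next(my_gen) yields 2 (consumed and discarded).
Step 4: next(my_gen) yields 16, assigned to res.
Therefore res = 16.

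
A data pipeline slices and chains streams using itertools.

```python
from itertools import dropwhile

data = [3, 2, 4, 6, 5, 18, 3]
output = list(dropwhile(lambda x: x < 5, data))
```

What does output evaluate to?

Step 1: dropwhile drops elements while < 5:
  3 < 5: dropped
  2 < 5: dropped
  4 < 5: dropped
  6: kept (dropping stopped)
Step 2: Remaining elements kept regardless of condition.
Therefore output = [6, 5, 18, 3].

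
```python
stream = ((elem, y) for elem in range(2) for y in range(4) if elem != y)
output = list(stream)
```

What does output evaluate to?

Step 1: Nested generator over range(2) x range(4) where elem != y:
  (0, 0): excluded (elem == y)
  (0, 1): included
  (0, 2): included
  (0, 3): included
  (1, 0): included
  (1, 1): excluded (elem == y)
  (1, 2): included
  (1, 3): included
Therefore output = [(0, 1), (0, 2), (0, 3), (1, 0), (1, 2), (1, 3)].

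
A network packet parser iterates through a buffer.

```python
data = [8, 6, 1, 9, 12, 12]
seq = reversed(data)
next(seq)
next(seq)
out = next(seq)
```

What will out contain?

Step 1: reversed([8, 6, 1, 9, 12, 12]) gives iterator: [12, 12, 9, 1, 6, 8].
Step 2: First next() = 12, second next() = 12.
Step 3: Third next() = 9.
Therefore out = 9.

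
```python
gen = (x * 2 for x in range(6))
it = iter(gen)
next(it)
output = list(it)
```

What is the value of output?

Step 1: Generator produces [0, 2, 4, 6, 8, 10].
Step 2: next(it) consumes first element (0).
Step 3: list(it) collects remaining: [2, 4, 6, 8, 10].
Therefore output = [2, 4, 6, 8, 10].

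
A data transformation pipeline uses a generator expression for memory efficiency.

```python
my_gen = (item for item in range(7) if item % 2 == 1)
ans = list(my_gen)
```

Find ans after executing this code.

Step 1: Filter range(7) keeping only odd values:
  item=0: even, excluded
  item=1: odd, included
  item=2: even, excluded
  item=3: odd, included
  item=4: even, excluded
  item=5: odd, included
  item=6: even, excluded
Therefore ans = [1, 3, 5].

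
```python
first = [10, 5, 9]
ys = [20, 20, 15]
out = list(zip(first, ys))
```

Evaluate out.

Step 1: zip pairs elements at same index:
  Index 0: (10, 20)
  Index 1: (5, 20)
  Index 2: (9, 15)
Therefore out = [(10, 20), (5, 20), (9, 15)].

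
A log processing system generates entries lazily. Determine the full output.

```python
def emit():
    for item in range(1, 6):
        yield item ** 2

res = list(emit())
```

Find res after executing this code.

Step 1: For each item in range(1, 6), yield item**2:
  item=1: yield 1**2 = 1
  item=2: yield 2**2 = 4
  item=3: yield 3**2 = 9
  item=4: yield 4**2 = 16
  item=5: yield 5**2 = 25
Therefore res = [1, 4, 9, 16, 25].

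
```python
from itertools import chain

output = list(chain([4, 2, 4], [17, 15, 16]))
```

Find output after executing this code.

Step 1: chain() concatenates iterables: [4, 2, 4] + [17, 15, 16].
Therefore output = [4, 2, 4, 17, 15, 16].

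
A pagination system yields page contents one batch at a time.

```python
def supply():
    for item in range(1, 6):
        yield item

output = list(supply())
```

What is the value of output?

Step 1: The generator yields each value from range(1, 6).
Step 2: list() consumes all yields: [1, 2, 3, 4, 5].
Therefore output = [1, 2, 3, 4, 5].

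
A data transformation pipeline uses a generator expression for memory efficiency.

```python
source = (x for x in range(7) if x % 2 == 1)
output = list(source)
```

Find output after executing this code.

Step 1: Filter range(7) keeping only odd values:
  x=0: even, excluded
  x=1: odd, included
  x=2: even, excluded
  x=3: odd, included
  x=4: even, excluded
  x=5: odd, included
  x=6: even, excluded
Therefore output = [1, 3, 5].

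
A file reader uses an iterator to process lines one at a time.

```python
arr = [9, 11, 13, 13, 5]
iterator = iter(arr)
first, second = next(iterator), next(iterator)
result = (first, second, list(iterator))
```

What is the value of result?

Step 1: Create iterator over [9, 11, 13, 13, 5].
Step 2: first = 9, second = 11.
Step 3: Remaining elements: [13, 13, 5].
Therefore result = (9, 11, [13, 13, 5]).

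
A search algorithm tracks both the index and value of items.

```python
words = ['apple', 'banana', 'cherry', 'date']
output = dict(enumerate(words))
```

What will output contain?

Step 1: enumerate pairs indices with words:
  0 -> 'apple'
  1 -> 'banana'
  2 -> 'cherry'
  3 -> 'date'
Therefore output = {0: 'apple', 1: 'banana', 2: 'cherry', 3: 'date'}.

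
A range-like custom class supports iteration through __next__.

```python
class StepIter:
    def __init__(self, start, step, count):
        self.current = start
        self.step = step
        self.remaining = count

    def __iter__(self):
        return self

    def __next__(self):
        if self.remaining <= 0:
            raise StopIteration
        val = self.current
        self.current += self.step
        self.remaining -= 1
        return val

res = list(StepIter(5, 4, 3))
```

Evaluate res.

Step 1: StepIter starts at 5, increments by 4, for 3 steps:
  Yield 5, then current += 4
  Yield 9, then current += 4
  Yield 13, then current += 4
Therefore res = [5, 9, 13].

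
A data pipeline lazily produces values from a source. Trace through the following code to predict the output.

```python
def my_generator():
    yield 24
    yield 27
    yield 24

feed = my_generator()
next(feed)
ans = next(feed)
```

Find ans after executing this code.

Step 1: my_generator() creates a generator.
Step 2: next(feed) yields 24 (consumed and discarded).
Step 3: next(feed) yields 27, assigned to ans.
Therefore ans = 27.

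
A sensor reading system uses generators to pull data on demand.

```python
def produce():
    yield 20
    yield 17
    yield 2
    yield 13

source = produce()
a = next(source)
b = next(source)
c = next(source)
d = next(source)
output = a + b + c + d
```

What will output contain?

Step 1: Create generator and consume all values:
  a = next(source) = 20
  b = next(source) = 17
  c = next(source) = 2
  d = next(source) = 13
Step 2: output = 20 + 17 + 2 + 13 = 52.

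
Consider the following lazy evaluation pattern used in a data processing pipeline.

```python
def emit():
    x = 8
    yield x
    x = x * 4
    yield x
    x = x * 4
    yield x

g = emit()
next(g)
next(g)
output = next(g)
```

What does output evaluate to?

Step 1: Trace through generator execution:
  Yield 1: x starts at 8, yield 8
  Yield 2: x = 8 * 4 = 32, yield 32
  Yield 3: x = 32 * 4 = 128, yield 128
Step 2: First next() gets 8, second next() gets the second value, third next() yields 128.
Therefore output = 128.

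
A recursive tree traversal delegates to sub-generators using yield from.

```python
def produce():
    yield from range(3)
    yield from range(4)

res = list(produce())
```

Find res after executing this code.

Step 1: Trace yields in order:
  yield 0
  yield 1
  yield 2
  yield 0
  yield 1
  yield 2
  yield 3
Therefore res = [0, 1, 2, 0, 1, 2, 3].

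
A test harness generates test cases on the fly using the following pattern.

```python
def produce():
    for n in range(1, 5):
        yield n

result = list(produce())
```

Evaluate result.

Step 1: The generator yields each value from range(1, 5).
Step 2: list() consumes all yields: [1, 2, 3, 4].
Therefore result = [1, 2, 3, 4].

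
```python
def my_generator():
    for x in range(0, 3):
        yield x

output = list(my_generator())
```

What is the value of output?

Step 1: The generator yields each value from range(0, 3).
Step 2: list() consumes all yields: [0, 1, 2].
Therefore output = [0, 1, 2].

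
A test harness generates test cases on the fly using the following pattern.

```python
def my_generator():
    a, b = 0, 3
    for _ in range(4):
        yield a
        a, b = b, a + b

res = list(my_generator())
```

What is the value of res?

Step 1: Fibonacci-like sequence starting with a=0, b=3:
  Iteration 1: yield a=0, then a,b = 3,3
  Iteration 2: yield a=3, then a,b = 3,6
  Iteration 3: yield a=3, then a,b = 6,9
  Iteration 4: yield a=6, then a,b = 9,15
Therefore res = [0, 3, 3, 6].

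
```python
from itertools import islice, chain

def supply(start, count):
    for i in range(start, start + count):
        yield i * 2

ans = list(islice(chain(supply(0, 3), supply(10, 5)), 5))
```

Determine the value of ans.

Step 1: supply(0, 3) yields [0, 2, 4].
Step 2: supply(10, 5) yields [20, 22, 24, 26, 28].
Step 3: chain concatenates: [0, 2, 4, 20, 22, 24, 26, 28].
Step 4: islice takes first 5: [0, 2, 4, 20, 22].
Therefore ans = [0, 2, 4, 20, 22].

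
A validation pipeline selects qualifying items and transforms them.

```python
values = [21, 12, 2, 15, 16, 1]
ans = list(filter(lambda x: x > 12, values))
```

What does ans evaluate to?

Step 1: Filter elements > 12:
  21: kept
  12: removed
  2: removed
  15: kept
  16: kept
  1: removed
Therefore ans = [21, 15, 16].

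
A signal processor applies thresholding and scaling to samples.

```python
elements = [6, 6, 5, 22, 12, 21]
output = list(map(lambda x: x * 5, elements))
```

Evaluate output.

Step 1: Apply lambda x: x * 5 to each element:
  6 -> 30
  6 -> 30
  5 -> 25
  22 -> 110
  12 -> 60
  21 -> 105
Therefore output = [30, 30, 25, 110, 60, 105].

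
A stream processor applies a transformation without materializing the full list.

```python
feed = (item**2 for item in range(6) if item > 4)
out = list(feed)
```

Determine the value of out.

Step 1: For range(6), keep item > 4, then square:
  item=0: 0 <= 4, excluded
  item=1: 1 <= 4, excluded
  item=2: 2 <= 4, excluded
  item=3: 3 <= 4, excluded
  item=4: 4 <= 4, excluded
  item=5: 5 > 4, yield 5**2 = 25
Therefore out = [25].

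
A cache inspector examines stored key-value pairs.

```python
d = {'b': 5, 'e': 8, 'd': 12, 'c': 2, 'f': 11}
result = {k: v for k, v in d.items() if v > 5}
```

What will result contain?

Step 1: Filter items where value > 5:
  'b': 5 <= 5: removed
  'e': 8 > 5: kept
  'd': 12 > 5: kept
  'c': 2 <= 5: removed
  'f': 11 > 5: kept
Therefore result = {'e': 8, 'd': 12, 'f': 11}.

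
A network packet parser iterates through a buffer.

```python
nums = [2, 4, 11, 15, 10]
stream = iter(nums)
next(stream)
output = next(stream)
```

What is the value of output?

Step 1: Create iterator over [2, 4, 11, 15, 10].
Step 2: next() consumes 2.
Step 3: next() returns 4.
Therefore output = 4.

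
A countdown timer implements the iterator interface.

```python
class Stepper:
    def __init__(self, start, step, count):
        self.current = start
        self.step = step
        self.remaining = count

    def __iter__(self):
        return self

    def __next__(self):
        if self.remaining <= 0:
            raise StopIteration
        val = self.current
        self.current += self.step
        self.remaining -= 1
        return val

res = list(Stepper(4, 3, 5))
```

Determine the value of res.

Step 1: Stepper starts at 4, increments by 3, for 5 steps:
  Yield 4, then current += 3
  Yield 7, then current += 3
  Yield 10, then current += 3
  Yield 13, then current += 3
  Yield 16, then current += 3
Therefore res = [4, 7, 10, 13, 16].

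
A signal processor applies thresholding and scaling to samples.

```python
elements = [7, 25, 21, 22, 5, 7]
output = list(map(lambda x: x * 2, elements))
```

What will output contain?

Step 1: Apply lambda x: x * 2 to each element:
  7 -> 14
  25 -> 50
  21 -> 42
  22 -> 44
  5 -> 10
  7 -> 14
Therefore output = [14, 50, 42, 44, 10, 14].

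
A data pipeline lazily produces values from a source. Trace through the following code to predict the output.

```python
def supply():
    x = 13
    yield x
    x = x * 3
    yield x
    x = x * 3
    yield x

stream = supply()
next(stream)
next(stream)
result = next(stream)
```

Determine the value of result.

Step 1: Trace through generator execution:
  Yield 1: x starts at 13, yield 13
  Yield 2: x = 13 * 3 = 39, yield 39
  Yield 3: x = 39 * 3 = 117, yield 117
Step 2: First next() gets 13, second next() gets the second value, third next() yields 117.
Therefore result = 117.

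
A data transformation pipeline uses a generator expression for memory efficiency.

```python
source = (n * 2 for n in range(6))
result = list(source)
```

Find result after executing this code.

Step 1: For each n in range(6), compute n*2:
  n=0: 0*2 = 0
  n=1: 1*2 = 2
  n=2: 2*2 = 4
  n=3: 3*2 = 6
  n=4: 4*2 = 8
  n=5: 5*2 = 10
Therefore result = [0, 2, 4, 6, 8, 10].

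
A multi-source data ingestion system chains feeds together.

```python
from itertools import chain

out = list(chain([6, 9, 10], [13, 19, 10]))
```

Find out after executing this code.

Step 1: chain() concatenates iterables: [6, 9, 10] + [13, 19, 10].
Therefore out = [6, 9, 10, 13, 19, 10].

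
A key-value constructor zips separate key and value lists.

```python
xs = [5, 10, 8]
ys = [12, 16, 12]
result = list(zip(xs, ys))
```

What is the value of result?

Step 1: zip pairs elements at same index:
  Index 0: (5, 12)
  Index 1: (10, 16)
  Index 2: (8, 12)
Therefore result = [(5, 12), (10, 16), (8, 12)].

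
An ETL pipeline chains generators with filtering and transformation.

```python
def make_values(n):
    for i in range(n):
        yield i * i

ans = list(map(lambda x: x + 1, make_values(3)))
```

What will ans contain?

Step 1: make_values(3) yields squares: [0, 1, 4].
Step 2: map adds 1 to each: [1, 2, 5].
Therefore ans = [1, 2, 5].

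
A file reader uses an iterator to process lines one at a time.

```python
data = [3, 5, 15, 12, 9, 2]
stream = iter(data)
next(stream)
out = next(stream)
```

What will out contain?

Step 1: Create iterator over [3, 5, 15, 12, 9, 2].
Step 2: next() consumes 3.
Step 3: next() returns 5.
Therefore out = 5.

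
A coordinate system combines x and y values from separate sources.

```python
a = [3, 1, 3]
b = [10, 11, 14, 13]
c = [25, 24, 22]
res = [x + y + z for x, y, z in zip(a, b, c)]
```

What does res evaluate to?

Step 1: zip three lists (truncates to shortest, len=3):
  3 + 10 + 25 = 38
  1 + 11 + 24 = 36
  3 + 14 + 22 = 39
Therefore res = [38, 36, 39].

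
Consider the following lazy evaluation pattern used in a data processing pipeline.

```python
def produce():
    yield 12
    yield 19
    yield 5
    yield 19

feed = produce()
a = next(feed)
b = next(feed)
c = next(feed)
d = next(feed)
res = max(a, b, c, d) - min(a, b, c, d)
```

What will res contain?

Step 1: Create generator and consume all values:
  a = next(feed) = 12
  b = next(feed) = 19
  c = next(feed) = 5
  d = next(feed) = 19
Step 2: max = 19, min = 5, res = 19 - 5 = 14.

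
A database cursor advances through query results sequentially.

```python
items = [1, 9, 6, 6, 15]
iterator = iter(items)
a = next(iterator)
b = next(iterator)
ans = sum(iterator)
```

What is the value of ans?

Step 1: Create iterator over [1, 9, 6, 6, 15].
Step 2: a = next() = 1, b = next() = 9.
Step 3: sum() of remaining [6, 6, 15] = 27.
Therefore ans = 27.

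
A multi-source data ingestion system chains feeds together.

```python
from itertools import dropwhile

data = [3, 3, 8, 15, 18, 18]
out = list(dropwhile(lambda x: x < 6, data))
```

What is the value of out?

Step 1: dropwhile drops elements while < 6:
  3 < 6: dropped
  3 < 6: dropped
  8: kept (dropping stopped)
Step 2: Remaining elements kept regardless of condition.
Therefore out = [8, 15, 18, 18].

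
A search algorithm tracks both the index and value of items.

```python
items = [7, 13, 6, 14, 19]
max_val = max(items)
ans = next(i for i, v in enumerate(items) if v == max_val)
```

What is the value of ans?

Step 1: max([7, 13, 6, 14, 19]) = 19.
Step 2: Find first index where value == 19:
  Index 0: 7 != 19
  Index 1: 13 != 19
  Index 2: 6 != 19
  Index 3: 14 != 19
  Index 4: 19 == 19, found!
Therefore ans = 4.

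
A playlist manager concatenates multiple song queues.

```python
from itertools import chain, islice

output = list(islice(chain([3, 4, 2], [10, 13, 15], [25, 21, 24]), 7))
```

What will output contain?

Step 1: chain([3, 4, 2], [10, 13, 15], [25, 21, 24]) = [3, 4, 2, 10, 13, 15, 25, 21, 24].
Step 2: islice takes first 7 elements: [3, 4, 2, 10, 13, 15, 25].
Therefore output = [3, 4, 2, 10, 13, 15, 25].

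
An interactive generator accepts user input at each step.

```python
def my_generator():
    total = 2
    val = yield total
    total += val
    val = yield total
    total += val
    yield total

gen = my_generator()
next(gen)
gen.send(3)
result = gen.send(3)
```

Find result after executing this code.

Step 1: next() -> yield total=2.
Step 2: send(3) -> val=3, total = 2+3 = 5, yield 5.
Step 3: send(3) -> val=3, total = 5+3 = 8, yield 8.
Therefore result = 8.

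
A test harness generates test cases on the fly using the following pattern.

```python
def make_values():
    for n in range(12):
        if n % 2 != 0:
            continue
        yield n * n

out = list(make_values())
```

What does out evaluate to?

Step 1: Only yield n**2 when n is divisible by 2:
  n=0: 0 % 2 == 0, yield 0**2 = 0
  n=2: 2 % 2 == 0, yield 2**2 = 4
  n=4: 4 % 2 == 0, yield 4**2 = 16
  n=6: 6 % 2 == 0, yield 6**2 = 36
  n=8: 8 % 2 == 0, yield 8**2 = 64
  n=10: 10 % 2 == 0, yield 10**2 = 100
Therefore out = [0, 4, 16, 36, 64, 100].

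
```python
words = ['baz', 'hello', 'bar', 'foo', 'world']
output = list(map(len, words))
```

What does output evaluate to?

Step 1: Map len() to each word:
  'baz' -> 3
  'hello' -> 5
  'bar' -> 3
  'foo' -> 3
  'world' -> 5
Therefore output = [3, 5, 3, 3, 5].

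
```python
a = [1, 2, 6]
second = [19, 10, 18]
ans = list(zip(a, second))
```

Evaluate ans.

Step 1: zip pairs elements at same index:
  Index 0: (1, 19)
  Index 1: (2, 10)
  Index 2: (6, 18)
Therefore ans = [(1, 19), (2, 10), (6, 18)].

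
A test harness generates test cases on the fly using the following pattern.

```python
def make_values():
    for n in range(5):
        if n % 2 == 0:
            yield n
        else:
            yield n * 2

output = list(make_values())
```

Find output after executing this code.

Step 1: For each n in range(5), yield n if even, else n*2:
  n=0 (even): yield 0
  n=1 (odd): yield 1*2 = 2
  n=2 (even): yield 2
  n=3 (odd): yield 3*2 = 6
  n=4 (even): yield 4
Therefore output = [0, 2, 2, 6, 4].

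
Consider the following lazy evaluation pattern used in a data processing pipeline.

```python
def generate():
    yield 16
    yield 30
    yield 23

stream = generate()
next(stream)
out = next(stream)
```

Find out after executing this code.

Step 1: generate() creates a generator.
Step 2: next(stream) yields 16 (consumed and discarded).
Step 3: next(stream) yields 30, assigned to out.
Therefore out = 30.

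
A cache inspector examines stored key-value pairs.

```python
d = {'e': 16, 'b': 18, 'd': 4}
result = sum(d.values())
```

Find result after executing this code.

Step 1: d.values() = [16, 18, 4].
Step 2: sum = 38.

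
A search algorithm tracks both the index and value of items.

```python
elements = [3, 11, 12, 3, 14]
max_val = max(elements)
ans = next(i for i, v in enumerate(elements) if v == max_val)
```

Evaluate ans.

Step 1: max([3, 11, 12, 3, 14]) = 14.
Step 2: Find first index where value == 14:
  Index 0: 3 != 14
  Index 1: 11 != 14
  Index 2: 12 != 14
  Index 3: 3 != 14
  Index 4: 14 == 14, found!
Therefore ans = 4.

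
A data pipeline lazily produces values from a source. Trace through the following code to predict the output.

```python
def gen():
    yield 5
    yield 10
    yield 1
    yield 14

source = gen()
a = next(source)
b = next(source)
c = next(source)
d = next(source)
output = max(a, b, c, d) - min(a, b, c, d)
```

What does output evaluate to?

Step 1: Create generator and consume all values:
  a = next(source) = 5
  b = next(source) = 10
  c = next(source) = 1
  d = next(source) = 14
Step 2: max = 14, min = 1, output = 14 - 1 = 13.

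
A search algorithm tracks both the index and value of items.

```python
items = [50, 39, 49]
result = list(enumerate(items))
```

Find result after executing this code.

Step 1: enumerate pairs each element with its index:
  (0, 50)
  (1, 39)
  (2, 49)
Therefore result = [(0, 50), (1, 39), (2, 49)].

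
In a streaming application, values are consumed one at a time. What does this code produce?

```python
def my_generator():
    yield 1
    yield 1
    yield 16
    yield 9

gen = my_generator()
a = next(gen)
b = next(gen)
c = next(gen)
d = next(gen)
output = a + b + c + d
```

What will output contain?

Step 1: Create generator and consume all values:
  a = next(gen) = 1
  b = next(gen) = 1
  c = next(gen) = 16
  d = next(gen) = 9
Step 2: output = 1 + 1 + 16 + 9 = 27.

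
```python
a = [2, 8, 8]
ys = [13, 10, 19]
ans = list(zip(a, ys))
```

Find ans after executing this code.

Step 1: zip pairs elements at same index:
  Index 0: (2, 13)
  Index 1: (8, 10)
  Index 2: (8, 19)
Therefore ans = [(2, 13), (8, 10), (8, 19)].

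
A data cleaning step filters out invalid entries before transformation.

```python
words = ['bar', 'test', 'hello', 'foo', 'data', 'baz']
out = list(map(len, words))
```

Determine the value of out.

Step 1: Map len() to each word:
  'bar' -> 3
  'test' -> 4
  'hello' -> 5
  'foo' -> 3
  'data' -> 4
  'baz' -> 3
Therefore out = [3, 4, 5, 3, 4, 3].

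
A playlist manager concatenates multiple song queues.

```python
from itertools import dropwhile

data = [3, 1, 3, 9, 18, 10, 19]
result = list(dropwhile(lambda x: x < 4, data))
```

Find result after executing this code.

Step 1: dropwhile drops elements while < 4:
  3 < 4: dropped
  1 < 4: dropped
  3 < 4: dropped
  9: kept (dropping stopped)
Step 2: Remaining elements kept regardless of condition.
Therefore result = [9, 18, 10, 19].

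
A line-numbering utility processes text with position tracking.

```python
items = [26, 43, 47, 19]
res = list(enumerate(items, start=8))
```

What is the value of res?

Step 1: enumerate with start=8:
  (8, 26)
  (9, 43)
  (10, 47)
  (11, 19)
Therefore res = [(8, 26), (9, 43), (10, 47), (11, 19)].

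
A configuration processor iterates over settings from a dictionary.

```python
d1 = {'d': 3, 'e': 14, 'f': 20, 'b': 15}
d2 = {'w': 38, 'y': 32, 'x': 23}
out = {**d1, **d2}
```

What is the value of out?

Step 1: Merge d1 and d2 (d2 values override on key conflicts).
Step 2: d1 has keys ['d', 'e', 'f', 'b'], d2 has keys ['w', 'y', 'x'].
Therefore out = {'d': 3, 'e': 14, 'f': 20, 'b': 15, 'w': 38, 'y': 32, 'x': 23}.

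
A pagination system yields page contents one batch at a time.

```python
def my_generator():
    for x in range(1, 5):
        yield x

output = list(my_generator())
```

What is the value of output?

Step 1: The generator yields each value from range(1, 5).
Step 2: list() consumes all yields: [1, 2, 3, 4].
Therefore output = [1, 2, 3, 4].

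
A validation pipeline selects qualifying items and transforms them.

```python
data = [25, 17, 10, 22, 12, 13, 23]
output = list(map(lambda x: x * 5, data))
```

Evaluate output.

Step 1: Apply lambda x: x * 5 to each element:
  25 -> 125
  17 -> 85
  10 -> 50
  22 -> 110
  12 -> 60
  13 -> 65
  23 -> 115
Therefore output = [125, 85, 50, 110, 60, 65, 115].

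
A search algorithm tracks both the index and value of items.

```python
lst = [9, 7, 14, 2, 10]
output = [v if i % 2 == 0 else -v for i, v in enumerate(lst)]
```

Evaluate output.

Step 1: For each (i, v), keep v if i is even, negate if odd:
  i=0 (even): keep 9
  i=1 (odd): negate to -7
  i=2 (even): keep 14
  i=3 (odd): negate to -2
  i=4 (even): keep 10
Therefore output = [9, -7, 14, -2, 10].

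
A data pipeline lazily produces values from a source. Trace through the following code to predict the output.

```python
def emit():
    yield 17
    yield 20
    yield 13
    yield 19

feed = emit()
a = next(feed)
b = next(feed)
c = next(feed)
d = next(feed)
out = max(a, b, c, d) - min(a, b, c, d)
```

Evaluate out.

Step 1: Create generator and consume all values:
  a = next(feed) = 17
  b = next(feed) = 20
  c = next(feed) = 13
  d = next(feed) = 19
Step 2: max = 20, min = 13, out = 20 - 13 = 7.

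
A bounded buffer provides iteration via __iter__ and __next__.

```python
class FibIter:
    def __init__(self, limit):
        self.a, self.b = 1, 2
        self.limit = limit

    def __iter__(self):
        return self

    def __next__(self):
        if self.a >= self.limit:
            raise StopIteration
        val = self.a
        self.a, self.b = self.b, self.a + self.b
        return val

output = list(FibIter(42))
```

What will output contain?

Step 1: Fibonacci-like sequence (a=1, b=2) until >= 42:
  Yield 1, then a,b = 2,3
  Yield 2, then a,b = 3,5
  Yield 3, then a,b = 5,8
  Yield 5, then a,b = 8,13
  Yield 8, then a,b = 13,21
  Yield 13, then a,b = 21,34
  Yield 21, then a,b = 34,55
  Yield 34, then a,b = 55,89
Step 2: 55 >= 42, stop.
Therefore output = [1, 2, 3, 5, 8, 13, 21, 34].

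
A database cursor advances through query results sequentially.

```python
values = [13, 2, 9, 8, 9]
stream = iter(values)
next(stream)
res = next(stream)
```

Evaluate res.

Step 1: Create iterator over [13, 2, 9, 8, 9].
Step 2: next() consumes 13.
Step 3: next() returns 2.
Therefore res = 2.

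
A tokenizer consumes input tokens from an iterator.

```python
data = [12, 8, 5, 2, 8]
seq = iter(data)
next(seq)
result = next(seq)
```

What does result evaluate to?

Step 1: Create iterator over [12, 8, 5, 2, 8].
Step 2: next() consumes 12.
Step 3: next() returns 8.
Therefore result = 8.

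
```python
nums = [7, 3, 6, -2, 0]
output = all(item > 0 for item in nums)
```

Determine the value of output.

Step 1: Check item > 0 for each element in [7, 3, 6, -2, 0]:
  7 > 0: True
  3 > 0: True
  6 > 0: True
  -2 > 0: False
  0 > 0: False
Step 2: all() returns False.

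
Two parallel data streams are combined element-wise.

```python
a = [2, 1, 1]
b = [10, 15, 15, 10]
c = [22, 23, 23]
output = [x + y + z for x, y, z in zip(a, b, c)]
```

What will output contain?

Step 1: zip three lists (truncates to shortest, len=3):
  2 + 10 + 22 = 34
  1 + 15 + 23 = 39
  1 + 15 + 23 = 39
Therefore output = [34, 39, 39].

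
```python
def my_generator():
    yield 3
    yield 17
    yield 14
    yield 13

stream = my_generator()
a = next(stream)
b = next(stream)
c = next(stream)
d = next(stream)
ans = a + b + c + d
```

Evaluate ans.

Step 1: Create generator and consume all values:
  a = next(stream) = 3
  b = next(stream) = 17
  c = next(stream) = 14
  d = next(stream) = 13
Step 2: ans = 3 + 17 + 14 + 13 = 47.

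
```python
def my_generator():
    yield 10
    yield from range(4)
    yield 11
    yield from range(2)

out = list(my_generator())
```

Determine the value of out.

Step 1: Trace yields in order:
  yield 10
  yield 0
  yield 1
  yield 2
  yield 3
  yield 11
  yield 0
  yield 1
Therefore out = [10, 0, 1, 2, 3, 11, 0, 1].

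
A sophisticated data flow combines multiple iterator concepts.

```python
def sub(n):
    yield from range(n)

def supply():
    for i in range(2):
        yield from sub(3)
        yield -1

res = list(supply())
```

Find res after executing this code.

Step 1: For each i in range(2):
  i=0: yield from sub(3) -> [0, 1, 2], then yield -1
  i=1: yield from sub(3) -> [0, 1, 2], then yield -1
Therefore res = [0, 1, 2, -1, 0, 1, 2, -1].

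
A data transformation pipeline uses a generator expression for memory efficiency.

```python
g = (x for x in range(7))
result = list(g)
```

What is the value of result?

Step 1: Generator expression iterates range(7): [0, 1, 2, 3, 4, 5, 6].
Step 2: list() collects all values.
Therefore result = [0, 1, 2, 3, 4, 5, 6].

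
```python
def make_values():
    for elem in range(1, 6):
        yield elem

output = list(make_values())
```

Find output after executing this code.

Step 1: The generator yields each value from range(1, 6).
Step 2: list() consumes all yields: [1, 2, 3, 4, 5].
Therefore output = [1, 2, 3, 4, 5].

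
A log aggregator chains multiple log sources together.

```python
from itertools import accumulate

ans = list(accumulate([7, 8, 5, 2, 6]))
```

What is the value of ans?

Step 1: accumulate computes running sums:
  + 7 = 7
  + 8 = 15
  + 5 = 20
  + 2 = 22
  + 6 = 28
Therefore ans = [7, 15, 20, 22, 28].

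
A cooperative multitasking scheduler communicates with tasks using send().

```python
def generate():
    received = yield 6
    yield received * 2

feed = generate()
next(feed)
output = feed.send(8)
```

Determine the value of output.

Step 1: next(feed) advances to first yield, producing 6.
Step 2: send(8) resumes, received = 8.
Step 3: yield received * 2 = 8 * 2 = 16.
Therefore output = 16.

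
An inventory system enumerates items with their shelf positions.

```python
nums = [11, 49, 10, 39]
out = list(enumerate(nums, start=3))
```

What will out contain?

Step 1: enumerate with start=3:
  (3, 11)
  (4, 49)
  (5, 10)
  (6, 39)
Therefore out = [(3, 11), (4, 49), (5, 10), (6, 39)].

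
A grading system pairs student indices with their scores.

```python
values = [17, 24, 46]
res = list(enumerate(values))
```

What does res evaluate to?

Step 1: enumerate pairs each element with its index:
  (0, 17)
  (1, 24)
  (2, 46)
Therefore res = [(0, 17), (1, 24), (2, 46)].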